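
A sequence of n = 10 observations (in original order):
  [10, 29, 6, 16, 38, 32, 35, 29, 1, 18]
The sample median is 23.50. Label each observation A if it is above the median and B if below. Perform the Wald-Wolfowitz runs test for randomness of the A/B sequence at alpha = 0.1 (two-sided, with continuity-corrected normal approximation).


Step 1: Compute median = 23.50; label A = above, B = below.
Labels in order: BABBAAAABB  (n_A = 5, n_B = 5)
Step 2: Count runs R = 5.
Step 3: Under H0 (random ordering), E[R] = 2*n_A*n_B/(n_A+n_B) + 1 = 2*5*5/10 + 1 = 6.0000.
        Var[R] = 2*n_A*n_B*(2*n_A*n_B - n_A - n_B) / ((n_A+n_B)^2 * (n_A+n_B-1)) = 2000/900 = 2.2222.
        SD[R] = 1.4907.
Step 4: Continuity-corrected z = (R + 0.5 - E[R]) / SD[R] = (5 + 0.5 - 6.0000) / 1.4907 = -0.3354.
Step 5: Two-sided p-value via normal approximation = 2*(1 - Phi(|z|)) = 0.737316.
Step 6: alpha = 0.1. fail to reject H0.

R = 5, z = -0.3354, p = 0.737316, fail to reject H0.


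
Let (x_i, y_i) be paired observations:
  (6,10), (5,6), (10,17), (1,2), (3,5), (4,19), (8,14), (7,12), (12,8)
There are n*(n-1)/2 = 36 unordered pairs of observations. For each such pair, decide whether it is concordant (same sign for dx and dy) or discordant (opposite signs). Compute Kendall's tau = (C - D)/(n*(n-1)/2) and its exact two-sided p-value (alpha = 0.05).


Step 1: Enumerate the 36 unordered pairs (i,j) with i<j and classify each by sign(x_j-x_i) * sign(y_j-y_i).
  (1,2):dx=-1,dy=-4->C; (1,3):dx=+4,dy=+7->C; (1,4):dx=-5,dy=-8->C; (1,5):dx=-3,dy=-5->C
  (1,6):dx=-2,dy=+9->D; (1,7):dx=+2,dy=+4->C; (1,8):dx=+1,dy=+2->C; (1,9):dx=+6,dy=-2->D
  (2,3):dx=+5,dy=+11->C; (2,4):dx=-4,dy=-4->C; (2,5):dx=-2,dy=-1->C; (2,6):dx=-1,dy=+13->D
  (2,7):dx=+3,dy=+8->C; (2,8):dx=+2,dy=+6->C; (2,9):dx=+7,dy=+2->C; (3,4):dx=-9,dy=-15->C
  (3,5):dx=-7,dy=-12->C; (3,6):dx=-6,dy=+2->D; (3,7):dx=-2,dy=-3->C; (3,8):dx=-3,dy=-5->C
  (3,9):dx=+2,dy=-9->D; (4,5):dx=+2,dy=+3->C; (4,6):dx=+3,dy=+17->C; (4,7):dx=+7,dy=+12->C
  (4,8):dx=+6,dy=+10->C; (4,9):dx=+11,dy=+6->C; (5,6):dx=+1,dy=+14->C; (5,7):dx=+5,dy=+9->C
  (5,8):dx=+4,dy=+7->C; (5,9):dx=+9,dy=+3->C; (6,7):dx=+4,dy=-5->D; (6,8):dx=+3,dy=-7->D
  (6,9):dx=+8,dy=-11->D; (7,8):dx=-1,dy=-2->C; (7,9):dx=+4,dy=-6->D; (8,9):dx=+5,dy=-4->D
Step 2: C = 26, D = 10, total pairs = 36.
Step 3: tau = (C - D)/(n(n-1)/2) = (26 - 10)/36 = 0.444444.
Step 4: Exact two-sided p-value (enumerate n! = 362880 permutations of y under H0): p = 0.119439.
Step 5: alpha = 0.05. fail to reject H0.

tau_b = 0.4444 (C=26, D=10), p = 0.119439, fail to reject H0.


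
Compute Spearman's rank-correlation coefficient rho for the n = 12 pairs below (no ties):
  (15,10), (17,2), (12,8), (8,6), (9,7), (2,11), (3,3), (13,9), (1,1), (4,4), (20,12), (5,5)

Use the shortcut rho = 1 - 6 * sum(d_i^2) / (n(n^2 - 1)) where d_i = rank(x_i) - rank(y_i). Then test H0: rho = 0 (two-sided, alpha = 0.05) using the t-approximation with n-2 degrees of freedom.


Step 1: Rank x and y separately (midranks; no ties here).
rank(x): 15->10, 17->11, 12->8, 8->6, 9->7, 2->2, 3->3, 13->9, 1->1, 4->4, 20->12, 5->5
rank(y): 10->10, 2->2, 8->8, 6->6, 7->7, 11->11, 3->3, 9->9, 1->1, 4->4, 12->12, 5->5
Step 2: d_i = R_x(i) - R_y(i); compute d_i^2.
  (10-10)^2=0, (11-2)^2=81, (8-8)^2=0, (6-6)^2=0, (7-7)^2=0, (2-11)^2=81, (3-3)^2=0, (9-9)^2=0, (1-1)^2=0, (4-4)^2=0, (12-12)^2=0, (5-5)^2=0
sum(d^2) = 162.
Step 3: rho = 1 - 6*162 / (12*(12^2 - 1)) = 1 - 972/1716 = 0.433566.
Step 4: Under H0, t = rho * sqrt((n-2)/(1-rho^2)) = 1.5215 ~ t(10).
Step 5: Two-sided p-value from the t-distribution with 10 df = 0.159106.
Step 6: alpha = 0.05. fail to reject H0.

rho = 0.4336, p = 0.159106, fail to reject H0 at alpha = 0.05.


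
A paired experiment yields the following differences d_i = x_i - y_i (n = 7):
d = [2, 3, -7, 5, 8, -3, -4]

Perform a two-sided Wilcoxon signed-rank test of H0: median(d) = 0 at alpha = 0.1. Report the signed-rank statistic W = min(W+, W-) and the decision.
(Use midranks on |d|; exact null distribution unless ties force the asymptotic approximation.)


Step 1: Drop any zero differences (none here) and take |d_i|.
|d| = [2, 3, 7, 5, 8, 3, 4]
Step 2: Midrank |d_i| (ties get averaged ranks).
ranks: |2|->1, |3|->2.5, |7|->6, |5|->5, |8|->7, |3|->2.5, |4|->4
Step 3: Attach original signs; sum ranks with positive sign and with negative sign.
W+ = 1 + 2.5 + 5 + 7 = 15.5
W- = 6 + 2.5 + 4 = 12.5
(Check: W+ + W- = 28 should equal n(n+1)/2 = 28.)
Step 4: Test statistic W = min(W+, W-) = 12.5.
Step 5: Ties in |d|, so use the tie-corrected normal approximation.
        E[W] = n(n+1)/4 = 7*8/4 = 14.
        Tie groups: |d|=3 (t=2); sum(t^3 - t) = 6.
        Var[W] = n(n+1)(2n+1)/24 - sum(t^3-t)/48 = 840/24 - 6/48 = 34.875.
        z = (W - E[W]) / sqrt(Var[W]) = (12.5 - 14) / 5.9055 = -0.2540.
        Two-sided p = 2*Phi(z) = 0.799495.
Step 6: alpha = 0.1. fail to reject H0.

W+ = 15.5, W- = 12.5, W = min = 12.5, p = 0.799495, fail to reject H0.


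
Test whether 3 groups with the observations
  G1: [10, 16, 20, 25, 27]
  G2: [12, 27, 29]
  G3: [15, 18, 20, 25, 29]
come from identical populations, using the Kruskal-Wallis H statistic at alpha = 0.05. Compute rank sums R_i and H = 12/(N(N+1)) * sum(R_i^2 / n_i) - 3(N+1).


Step 1: Combine all N = 13 observations and assign midranks.
sorted (value, group, rank): (10,G1,1), (12,G2,2), (15,G3,3), (16,G1,4), (18,G3,5), (20,G1,6.5), (20,G3,6.5), (25,G1,8.5), (25,G3,8.5), (27,G1,10.5), (27,G2,10.5), (29,G2,12.5), (29,G3,12.5)
Step 2: Sum ranks within each group.
R_1 = 30.5 (n_1 = 5)
R_2 = 25 (n_2 = 3)
R_3 = 35.5 (n_3 = 5)
Step 3: H = 12/(N(N+1)) * sum(R_i^2/n_i) - 3(N+1)
     = 12/(13*14) * (30.5^2/5 + 25^2/3 + 35.5^2/5) - 3*14
     = 0.065934 * 646.433 - 42
     = 0.621978.
Step 4: Ties present; correction factor C = 1 - 24/(13^3 - 13) = 0.989011. Corrected H = 0.621978 / 0.989011 = 0.628889.
Step 5: Under H0, H ~ chi^2(2); p-value = 0.730194.
Step 6: alpha = 0.05. fail to reject H0.

H = 0.6289, df = 2, p = 0.730194, fail to reject H0.


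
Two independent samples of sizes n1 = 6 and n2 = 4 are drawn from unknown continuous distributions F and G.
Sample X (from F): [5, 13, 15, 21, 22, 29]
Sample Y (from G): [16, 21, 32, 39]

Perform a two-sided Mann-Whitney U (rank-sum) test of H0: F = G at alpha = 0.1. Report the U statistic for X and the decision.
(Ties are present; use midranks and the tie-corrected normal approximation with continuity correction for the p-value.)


Step 1: Combine and sort all 10 observations; assign midranks.
sorted (value, group): (5,X), (13,X), (15,X), (16,Y), (21,X), (21,Y), (22,X), (29,X), (32,Y), (39,Y)
ranks: 5->1, 13->2, 15->3, 16->4, 21->5.5, 21->5.5, 22->7, 29->8, 32->9, 39->10
Step 2: Rank sum for X: R1 = 1 + 2 + 3 + 5.5 + 7 + 8 = 26.5.
Step 3: U_X = R1 - n1(n1+1)/2 = 26.5 - 6*7/2 = 26.5 - 21 = 5.5.
       U_Y = n1*n2 - U_X = 24 - 5.5 = 18.5.
Step 4: Ties are present, so use the tie-corrected normal approximation (with continuity correction) for the p-value.
Step 5: p-value = 0.199458; compare to alpha = 0.1. fail to reject H0.

U_X = 5.5, p = 0.199458, fail to reject H0 at alpha = 0.1.


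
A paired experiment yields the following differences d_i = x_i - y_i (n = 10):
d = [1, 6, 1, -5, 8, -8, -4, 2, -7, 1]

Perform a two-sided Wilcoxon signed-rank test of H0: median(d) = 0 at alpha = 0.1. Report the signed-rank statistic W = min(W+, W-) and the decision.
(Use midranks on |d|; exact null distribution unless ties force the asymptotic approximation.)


Step 1: Drop any zero differences (none here) and take |d_i|.
|d| = [1, 6, 1, 5, 8, 8, 4, 2, 7, 1]
Step 2: Midrank |d_i| (ties get averaged ranks).
ranks: |1|->2, |6|->7, |1|->2, |5|->6, |8|->9.5, |8|->9.5, |4|->5, |2|->4, |7|->8, |1|->2
Step 3: Attach original signs; sum ranks with positive sign and with negative sign.
W+ = 2 + 7 + 2 + 9.5 + 4 + 2 = 26.5
W- = 6 + 9.5 + 5 + 8 = 28.5
(Check: W+ + W- = 55 should equal n(n+1)/2 = 55.)
Step 4: Test statistic W = min(W+, W-) = 26.5.
Step 5: Ties in |d|, so use the tie-corrected normal approximation.
        E[W] = n(n+1)/4 = 10*11/4 = 27.5.
        Tie groups: |d|=1 (t=3), |d|=8 (t=2); sum(t^3 - t) = 30.
        Var[W] = n(n+1)(2n+1)/24 - sum(t^3-t)/48 = 2310/24 - 30/48 = 95.625.
        z = (W - E[W]) / sqrt(Var[W]) = (26.5 - 27.5) / 9.7788 = -0.1023.
        Two-sided p = 2*Phi(z) = 0.918549.
Step 6: alpha = 0.1. fail to reject H0.

W+ = 26.5, W- = 28.5, W = min = 26.5, p = 0.918549, fail to reject H0.


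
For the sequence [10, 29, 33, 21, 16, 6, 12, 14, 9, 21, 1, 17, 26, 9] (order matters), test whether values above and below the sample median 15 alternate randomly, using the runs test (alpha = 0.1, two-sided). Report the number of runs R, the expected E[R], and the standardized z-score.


Step 1: Compute median = 15; label A = above, B = below.
Labels in order: BAAAABBBBABAAB  (n_A = 7, n_B = 7)
Step 2: Count runs R = 7.
Step 3: Under H0 (random ordering), E[R] = 2*n_A*n_B/(n_A+n_B) + 1 = 2*7*7/14 + 1 = 8.0000.
        Var[R] = 2*n_A*n_B*(2*n_A*n_B - n_A - n_B) / ((n_A+n_B)^2 * (n_A+n_B-1)) = 8232/2548 = 3.2308.
        SD[R] = 1.7974.
Step 4: Continuity-corrected z = (R + 0.5 - E[R]) / SD[R] = (7 + 0.5 - 8.0000) / 1.7974 = -0.2782.
Step 5: Two-sided p-value via normal approximation = 2*(1 - Phi(|z|)) = 0.780879.
Step 6: alpha = 0.1. fail to reject H0.

R = 7, z = -0.2782, p = 0.780879, fail to reject H0.


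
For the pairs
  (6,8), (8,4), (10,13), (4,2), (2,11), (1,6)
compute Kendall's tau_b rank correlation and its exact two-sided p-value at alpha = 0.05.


Step 1: Enumerate the 15 unordered pairs (i,j) with i<j and classify each by sign(x_j-x_i) * sign(y_j-y_i).
  (1,2):dx=+2,dy=-4->D; (1,3):dx=+4,dy=+5->C; (1,4):dx=-2,dy=-6->C; (1,5):dx=-4,dy=+3->D
  (1,6):dx=-5,dy=-2->C; (2,3):dx=+2,dy=+9->C; (2,4):dx=-4,dy=-2->C; (2,5):dx=-6,dy=+7->D
  (2,6):dx=-7,dy=+2->D; (3,4):dx=-6,dy=-11->C; (3,5):dx=-8,dy=-2->C; (3,6):dx=-9,dy=-7->C
  (4,5):dx=-2,dy=+9->D; (4,6):dx=-3,dy=+4->D; (5,6):dx=-1,dy=-5->C
Step 2: C = 9, D = 6, total pairs = 15.
Step 3: tau = (C - D)/(n(n-1)/2) = (9 - 6)/15 = 0.200000.
Step 4: Exact two-sided p-value (enumerate n! = 720 permutations of y under H0): p = 0.719444.
Step 5: alpha = 0.05. fail to reject H0.

tau_b = 0.2000 (C=9, D=6), p = 0.719444, fail to reject H0.


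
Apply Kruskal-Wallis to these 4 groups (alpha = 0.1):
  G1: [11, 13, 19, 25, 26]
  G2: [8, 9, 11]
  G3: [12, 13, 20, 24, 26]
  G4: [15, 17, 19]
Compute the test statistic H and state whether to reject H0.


Step 1: Combine all N = 16 observations and assign midranks.
sorted (value, group, rank): (8,G2,1), (9,G2,2), (11,G1,3.5), (11,G2,3.5), (12,G3,5), (13,G1,6.5), (13,G3,6.5), (15,G4,8), (17,G4,9), (19,G1,10.5), (19,G4,10.5), (20,G3,12), (24,G3,13), (25,G1,14), (26,G1,15.5), (26,G3,15.5)
Step 2: Sum ranks within each group.
R_1 = 50 (n_1 = 5)
R_2 = 6.5 (n_2 = 3)
R_3 = 52 (n_3 = 5)
R_4 = 27.5 (n_4 = 3)
Step 3: H = 12/(N(N+1)) * sum(R_i^2/n_i) - 3(N+1)
     = 12/(16*17) * (50^2/5 + 6.5^2/3 + 52^2/5 + 27.5^2/3) - 3*17
     = 0.044118 * 1306.97 - 51
     = 6.660294.
Step 4: Ties present; correction factor C = 1 - 24/(16^3 - 16) = 0.994118. Corrected H = 6.660294 / 0.994118 = 6.699704.
Step 5: Under H0, H ~ chi^2(3); p-value = 0.082111.
Step 6: alpha = 0.1. reject H0.

H = 6.6997, df = 3, p = 0.082111, reject H0.


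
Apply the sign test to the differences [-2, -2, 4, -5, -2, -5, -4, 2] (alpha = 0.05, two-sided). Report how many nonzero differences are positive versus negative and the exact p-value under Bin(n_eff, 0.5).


Step 1: Discard zero differences. Original n = 8; n_eff = number of nonzero differences = 8.
Nonzero differences (with sign): -2, -2, +4, -5, -2, -5, -4, +2
Step 2: Count signs: positive = 2, negative = 6.
Step 3: Under H0: P(positive) = 0.5, so the number of positives S ~ Bin(8, 0.5).
Step 4: Two-sided exact p-value = sum of Bin(8,0.5) probabilities at or below the observed probability = 0.289062.
Step 5: alpha = 0.05. fail to reject H0.

n_eff = 8, pos = 2, neg = 6, p = 0.289062, fail to reject H0.


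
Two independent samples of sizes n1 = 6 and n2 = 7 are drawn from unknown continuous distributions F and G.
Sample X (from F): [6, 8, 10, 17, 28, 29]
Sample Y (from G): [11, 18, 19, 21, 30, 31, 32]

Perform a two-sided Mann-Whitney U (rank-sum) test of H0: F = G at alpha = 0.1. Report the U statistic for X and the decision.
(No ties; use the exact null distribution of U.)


Step 1: Combine and sort all 13 observations; assign midranks.
sorted (value, group): (6,X), (8,X), (10,X), (11,Y), (17,X), (18,Y), (19,Y), (21,Y), (28,X), (29,X), (30,Y), (31,Y), (32,Y)
ranks: 6->1, 8->2, 10->3, 11->4, 17->5, 18->6, 19->7, 21->8, 28->9, 29->10, 30->11, 31->12, 32->13
Step 2: Rank sum for X: R1 = 1 + 2 + 3 + 5 + 9 + 10 = 30.
Step 3: U_X = R1 - n1(n1+1)/2 = 30 - 6*7/2 = 30 - 21 = 9.
       U_Y = n1*n2 - U_X = 42 - 9 = 33.
Step 4: No ties, so the exact null distribution of U (based on enumerating the C(13,6) = 1716 equally likely rank assignments) gives the two-sided p-value.
Step 5: p-value = 0.101399; compare to alpha = 0.1. fail to reject H0.

U_X = 9, p = 0.101399, fail to reject H0 at alpha = 0.1.


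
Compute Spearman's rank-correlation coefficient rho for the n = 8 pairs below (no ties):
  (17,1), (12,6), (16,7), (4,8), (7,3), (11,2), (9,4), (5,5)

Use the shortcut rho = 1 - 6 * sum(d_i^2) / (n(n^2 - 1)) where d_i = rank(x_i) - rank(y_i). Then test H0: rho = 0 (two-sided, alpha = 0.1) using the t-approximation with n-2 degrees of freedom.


Step 1: Rank x and y separately (midranks; no ties here).
rank(x): 17->8, 12->6, 16->7, 4->1, 7->3, 11->5, 9->4, 5->2
rank(y): 1->1, 6->6, 7->7, 8->8, 3->3, 2->2, 4->4, 5->5
Step 2: d_i = R_x(i) - R_y(i); compute d_i^2.
  (8-1)^2=49, (6-6)^2=0, (7-7)^2=0, (1-8)^2=49, (3-3)^2=0, (5-2)^2=9, (4-4)^2=0, (2-5)^2=9
sum(d^2) = 116.
Step 3: rho = 1 - 6*116 / (8*(8^2 - 1)) = 1 - 696/504 = -0.380952.
Step 4: Under H0, t = rho * sqrt((n-2)/(1-rho^2)) = -1.0092 ~ t(6).
Step 5: Two-sided p-value from the t-distribution with 6 df = 0.351813.
Step 6: alpha = 0.1. fail to reject H0.

rho = -0.3810, p = 0.351813, fail to reject H0 at alpha = 0.1.


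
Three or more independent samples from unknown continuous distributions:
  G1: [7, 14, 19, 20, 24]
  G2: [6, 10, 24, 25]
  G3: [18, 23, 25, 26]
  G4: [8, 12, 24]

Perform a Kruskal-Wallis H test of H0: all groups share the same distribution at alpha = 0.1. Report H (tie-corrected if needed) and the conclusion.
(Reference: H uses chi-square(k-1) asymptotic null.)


Step 1: Combine all N = 16 observations and assign midranks.
sorted (value, group, rank): (6,G2,1), (7,G1,2), (8,G4,3), (10,G2,4), (12,G4,5), (14,G1,6), (18,G3,7), (19,G1,8), (20,G1,9), (23,G3,10), (24,G1,12), (24,G2,12), (24,G4,12), (25,G2,14.5), (25,G3,14.5), (26,G3,16)
Step 2: Sum ranks within each group.
R_1 = 37 (n_1 = 5)
R_2 = 31.5 (n_2 = 4)
R_3 = 47.5 (n_3 = 4)
R_4 = 20 (n_4 = 3)
Step 3: H = 12/(N(N+1)) * sum(R_i^2/n_i) - 3(N+1)
     = 12/(16*17) * (37^2/5 + 31.5^2/4 + 47.5^2/4 + 20^2/3) - 3*17
     = 0.044118 * 1219.26 - 51
     = 2.790809.
Step 4: Ties present; correction factor C = 1 - 30/(16^3 - 16) = 0.992647. Corrected H = 2.790809 / 0.992647 = 2.811481.
Step 5: Under H0, H ~ chi^2(3); p-value = 0.421613.
Step 6: alpha = 0.1. fail to reject H0.

H = 2.8115, df = 3, p = 0.421613, fail to reject H0.


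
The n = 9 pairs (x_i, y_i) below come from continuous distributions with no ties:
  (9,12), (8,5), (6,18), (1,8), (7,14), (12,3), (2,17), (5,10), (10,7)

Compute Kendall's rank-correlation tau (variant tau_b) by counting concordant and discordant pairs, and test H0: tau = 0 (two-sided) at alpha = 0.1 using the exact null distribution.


Step 1: Enumerate the 36 unordered pairs (i,j) with i<j and classify each by sign(x_j-x_i) * sign(y_j-y_i).
  (1,2):dx=-1,dy=-7->C; (1,3):dx=-3,dy=+6->D; (1,4):dx=-8,dy=-4->C; (1,5):dx=-2,dy=+2->D
  (1,6):dx=+3,dy=-9->D; (1,7):dx=-7,dy=+5->D; (1,8):dx=-4,dy=-2->C; (1,9):dx=+1,dy=-5->D
  (2,3):dx=-2,dy=+13->D; (2,4):dx=-7,dy=+3->D; (2,5):dx=-1,dy=+9->D; (2,6):dx=+4,dy=-2->D
  (2,7):dx=-6,dy=+12->D; (2,8):dx=-3,dy=+5->D; (2,9):dx=+2,dy=+2->C; (3,4):dx=-5,dy=-10->C
  (3,5):dx=+1,dy=-4->D; (3,6):dx=+6,dy=-15->D; (3,7):dx=-4,dy=-1->C; (3,8):dx=-1,dy=-8->C
  (3,9):dx=+4,dy=-11->D; (4,5):dx=+6,dy=+6->C; (4,6):dx=+11,dy=-5->D; (4,7):dx=+1,dy=+9->C
  (4,8):dx=+4,dy=+2->C; (4,9):dx=+9,dy=-1->D; (5,6):dx=+5,dy=-11->D; (5,7):dx=-5,dy=+3->D
  (5,8):dx=-2,dy=-4->C; (5,9):dx=+3,dy=-7->D; (6,7):dx=-10,dy=+14->D; (6,8):dx=-7,dy=+7->D
  (6,9):dx=-2,dy=+4->D; (7,8):dx=+3,dy=-7->D; (7,9):dx=+8,dy=-10->D; (8,9):dx=+5,dy=-3->D
Step 2: C = 11, D = 25, total pairs = 36.
Step 3: tau = (C - D)/(n(n-1)/2) = (11 - 25)/36 = -0.388889.
Step 4: Exact two-sided p-value (enumerate n! = 362880 permutations of y under H0): p = 0.180181.
Step 5: alpha = 0.1. fail to reject H0.

tau_b = -0.3889 (C=11, D=25), p = 0.180181, fail to reject H0.


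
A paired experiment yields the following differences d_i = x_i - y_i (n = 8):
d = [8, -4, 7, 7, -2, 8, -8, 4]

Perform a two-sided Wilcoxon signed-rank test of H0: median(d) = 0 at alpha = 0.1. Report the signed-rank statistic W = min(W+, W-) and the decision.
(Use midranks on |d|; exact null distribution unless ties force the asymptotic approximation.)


Step 1: Drop any zero differences (none here) and take |d_i|.
|d| = [8, 4, 7, 7, 2, 8, 8, 4]
Step 2: Midrank |d_i| (ties get averaged ranks).
ranks: |8|->7, |4|->2.5, |7|->4.5, |7|->4.5, |2|->1, |8|->7, |8|->7, |4|->2.5
Step 3: Attach original signs; sum ranks with positive sign and with negative sign.
W+ = 7 + 4.5 + 4.5 + 7 + 2.5 = 25.5
W- = 2.5 + 1 + 7 = 10.5
(Check: W+ + W- = 36 should equal n(n+1)/2 = 36.)
Step 4: Test statistic W = min(W+, W-) = 10.5.
Step 5: Ties in |d|, so use the tie-corrected normal approximation.
        E[W] = n(n+1)/4 = 8*9/4 = 18.
        Tie groups: |d|=4 (t=2), |d|=7 (t=2), |d|=8 (t=3); sum(t^3 - t) = 36.
        Var[W] = n(n+1)(2n+1)/24 - sum(t^3-t)/48 = 1224/24 - 36/48 = 50.25.
        z = (W - E[W]) / sqrt(Var[W]) = (10.5 - 18) / 7.0887 = -1.0580.
        Two-sided p = 2*Phi(z) = 0.290047.
Step 6: alpha = 0.1. fail to reject H0.

W+ = 25.5, W- = 10.5, W = min = 10.5, p = 0.290047, fail to reject H0.


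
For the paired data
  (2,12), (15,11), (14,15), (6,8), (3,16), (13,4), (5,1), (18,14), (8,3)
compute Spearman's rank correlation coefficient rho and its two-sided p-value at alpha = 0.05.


Step 1: Rank x and y separately (midranks; no ties here).
rank(x): 2->1, 15->8, 14->7, 6->4, 3->2, 13->6, 5->3, 18->9, 8->5
rank(y): 12->6, 11->5, 15->8, 8->4, 16->9, 4->3, 1->1, 14->7, 3->2
Step 2: d_i = R_x(i) - R_y(i); compute d_i^2.
  (1-6)^2=25, (8-5)^2=9, (7-8)^2=1, (4-4)^2=0, (2-9)^2=49, (6-3)^2=9, (3-1)^2=4, (9-7)^2=4, (5-2)^2=9
sum(d^2) = 110.
Step 3: rho = 1 - 6*110 / (9*(9^2 - 1)) = 1 - 660/720 = 0.083333.
Step 4: Under H0, t = rho * sqrt((n-2)/(1-rho^2)) = 0.2212 ~ t(7).
Step 5: Two-sided p-value from the t-distribution with 7 df = 0.831214.
Step 6: alpha = 0.05. fail to reject H0.

rho = 0.0833, p = 0.831214, fail to reject H0 at alpha = 0.05.


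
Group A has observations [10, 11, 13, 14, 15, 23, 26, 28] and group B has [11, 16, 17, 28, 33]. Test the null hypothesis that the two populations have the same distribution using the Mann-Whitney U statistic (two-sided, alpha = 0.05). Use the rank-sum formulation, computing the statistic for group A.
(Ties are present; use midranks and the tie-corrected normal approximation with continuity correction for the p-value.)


Step 1: Combine and sort all 13 observations; assign midranks.
sorted (value, group): (10,X), (11,X), (11,Y), (13,X), (14,X), (15,X), (16,Y), (17,Y), (23,X), (26,X), (28,X), (28,Y), (33,Y)
ranks: 10->1, 11->2.5, 11->2.5, 13->4, 14->5, 15->6, 16->7, 17->8, 23->9, 26->10, 28->11.5, 28->11.5, 33->13
Step 2: Rank sum for X: R1 = 1 + 2.5 + 4 + 5 + 6 + 9 + 10 + 11.5 = 49.
Step 3: U_X = R1 - n1(n1+1)/2 = 49 - 8*9/2 = 49 - 36 = 13.
       U_Y = n1*n2 - U_X = 40 - 13 = 27.
Step 4: Ties are present, so use the tie-corrected normal approximation (with continuity correction) for the p-value.
Step 5: p-value = 0.340019; compare to alpha = 0.05. fail to reject H0.

U_X = 13, p = 0.340019, fail to reject H0 at alpha = 0.05.


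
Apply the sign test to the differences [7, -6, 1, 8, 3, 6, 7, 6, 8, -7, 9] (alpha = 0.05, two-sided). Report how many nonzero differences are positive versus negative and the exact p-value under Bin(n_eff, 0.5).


Step 1: Discard zero differences. Original n = 11; n_eff = number of nonzero differences = 11.
Nonzero differences (with sign): +7, -6, +1, +8, +3, +6, +7, +6, +8, -7, +9
Step 2: Count signs: positive = 9, negative = 2.
Step 3: Under H0: P(positive) = 0.5, so the number of positives S ~ Bin(11, 0.5).
Step 4: Two-sided exact p-value = sum of Bin(11,0.5) probabilities at or below the observed probability = 0.065430.
Step 5: alpha = 0.05. fail to reject H0.

n_eff = 11, pos = 9, neg = 2, p = 0.065430, fail to reject H0.


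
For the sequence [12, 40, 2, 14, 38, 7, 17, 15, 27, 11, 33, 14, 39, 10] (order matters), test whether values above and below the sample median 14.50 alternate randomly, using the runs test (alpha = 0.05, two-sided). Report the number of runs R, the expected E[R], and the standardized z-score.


Step 1: Compute median = 14.50; label A = above, B = below.
Labels in order: BABBABAAABABAB  (n_A = 7, n_B = 7)
Step 2: Count runs R = 11.
Step 3: Under H0 (random ordering), E[R] = 2*n_A*n_B/(n_A+n_B) + 1 = 2*7*7/14 + 1 = 8.0000.
        Var[R] = 2*n_A*n_B*(2*n_A*n_B - n_A - n_B) / ((n_A+n_B)^2 * (n_A+n_B-1)) = 8232/2548 = 3.2308.
        SD[R] = 1.7974.
Step 4: Continuity-corrected z = (R - 0.5 - E[R]) / SD[R] = (11 - 0.5 - 8.0000) / 1.7974 = 1.3909.
Step 5: Two-sided p-value via normal approximation = 2*(1 - Phi(|z|)) = 0.164264.
Step 6: alpha = 0.05. fail to reject H0.

R = 11, z = 1.3909, p = 0.164264, fail to reject H0.


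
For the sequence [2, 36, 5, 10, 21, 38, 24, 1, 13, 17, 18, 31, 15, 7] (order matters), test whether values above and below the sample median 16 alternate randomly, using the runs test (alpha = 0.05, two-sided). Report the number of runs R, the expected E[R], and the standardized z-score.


Step 1: Compute median = 16; label A = above, B = below.
Labels in order: BABBAAABBAAABB  (n_A = 7, n_B = 7)
Step 2: Count runs R = 7.
Step 3: Under H0 (random ordering), E[R] = 2*n_A*n_B/(n_A+n_B) + 1 = 2*7*7/14 + 1 = 8.0000.
        Var[R] = 2*n_A*n_B*(2*n_A*n_B - n_A - n_B) / ((n_A+n_B)^2 * (n_A+n_B-1)) = 8232/2548 = 3.2308.
        SD[R] = 1.7974.
Step 4: Continuity-corrected z = (R + 0.5 - E[R]) / SD[R] = (7 + 0.5 - 8.0000) / 1.7974 = -0.2782.
Step 5: Two-sided p-value via normal approximation = 2*(1 - Phi(|z|)) = 0.780879.
Step 6: alpha = 0.05. fail to reject H0.

R = 7, z = -0.2782, p = 0.780879, fail to reject H0.


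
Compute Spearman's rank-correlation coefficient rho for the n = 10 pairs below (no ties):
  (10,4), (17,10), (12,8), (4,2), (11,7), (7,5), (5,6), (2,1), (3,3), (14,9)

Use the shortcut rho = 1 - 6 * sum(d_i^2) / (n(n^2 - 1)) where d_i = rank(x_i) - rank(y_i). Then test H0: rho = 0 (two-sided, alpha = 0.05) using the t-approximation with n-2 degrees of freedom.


Step 1: Rank x and y separately (midranks; no ties here).
rank(x): 10->6, 17->10, 12->8, 4->3, 11->7, 7->5, 5->4, 2->1, 3->2, 14->9
rank(y): 4->4, 10->10, 8->8, 2->2, 7->7, 5->5, 6->6, 1->1, 3->3, 9->9
Step 2: d_i = R_x(i) - R_y(i); compute d_i^2.
  (6-4)^2=4, (10-10)^2=0, (8-8)^2=0, (3-2)^2=1, (7-7)^2=0, (5-5)^2=0, (4-6)^2=4, (1-1)^2=0, (2-3)^2=1, (9-9)^2=0
sum(d^2) = 10.
Step 3: rho = 1 - 6*10 / (10*(10^2 - 1)) = 1 - 60/990 = 0.939394.
Step 4: Under H0, t = rho * sqrt((n-2)/(1-rho^2)) = 7.7500 ~ t(8).
Step 5: Two-sided p-value from the t-distribution with 8 df = 0.000055.
Step 6: alpha = 0.05. reject H0.

rho = 0.9394, p = 0.000055, reject H0 at alpha = 0.05.


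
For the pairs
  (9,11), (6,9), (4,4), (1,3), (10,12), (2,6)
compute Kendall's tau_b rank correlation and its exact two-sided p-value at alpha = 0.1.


Step 1: Enumerate the 15 unordered pairs (i,j) with i<j and classify each by sign(x_j-x_i) * sign(y_j-y_i).
  (1,2):dx=-3,dy=-2->C; (1,3):dx=-5,dy=-7->C; (1,4):dx=-8,dy=-8->C; (1,5):dx=+1,dy=+1->C
  (1,6):dx=-7,dy=-5->C; (2,3):dx=-2,dy=-5->C; (2,4):dx=-5,dy=-6->C; (2,5):dx=+4,dy=+3->C
  (2,6):dx=-4,dy=-3->C; (3,4):dx=-3,dy=-1->C; (3,5):dx=+6,dy=+8->C; (3,6):dx=-2,dy=+2->D
  (4,5):dx=+9,dy=+9->C; (4,6):dx=+1,dy=+3->C; (5,6):dx=-8,dy=-6->C
Step 2: C = 14, D = 1, total pairs = 15.
Step 3: tau = (C - D)/(n(n-1)/2) = (14 - 1)/15 = 0.866667.
Step 4: Exact two-sided p-value (enumerate n! = 720 permutations of y under H0): p = 0.016667.
Step 5: alpha = 0.1. reject H0.

tau_b = 0.8667 (C=14, D=1), p = 0.016667, reject H0.


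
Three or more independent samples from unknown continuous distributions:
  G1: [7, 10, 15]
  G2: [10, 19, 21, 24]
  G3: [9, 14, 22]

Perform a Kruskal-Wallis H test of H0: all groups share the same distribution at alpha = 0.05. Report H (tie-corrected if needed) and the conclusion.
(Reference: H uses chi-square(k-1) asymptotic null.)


Step 1: Combine all N = 10 observations and assign midranks.
sorted (value, group, rank): (7,G1,1), (9,G3,2), (10,G1,3.5), (10,G2,3.5), (14,G3,5), (15,G1,6), (19,G2,7), (21,G2,8), (22,G3,9), (24,G2,10)
Step 2: Sum ranks within each group.
R_1 = 10.5 (n_1 = 3)
R_2 = 28.5 (n_2 = 4)
R_3 = 16 (n_3 = 3)
Step 3: H = 12/(N(N+1)) * sum(R_i^2/n_i) - 3(N+1)
     = 12/(10*11) * (10.5^2/3 + 28.5^2/4 + 16^2/3) - 3*11
     = 0.109091 * 325.146 - 33
     = 2.470455.
Step 4: Ties present; correction factor C = 1 - 6/(10^3 - 10) = 0.993939. Corrected H = 2.470455 / 0.993939 = 2.485518.
Step 5: Under H0, H ~ chi^2(2); p-value = 0.288587.
Step 6: alpha = 0.05. fail to reject H0.

H = 2.4855, df = 2, p = 0.288587, fail to reject H0.


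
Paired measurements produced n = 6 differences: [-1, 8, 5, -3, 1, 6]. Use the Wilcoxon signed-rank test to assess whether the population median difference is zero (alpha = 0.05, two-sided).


Step 1: Drop any zero differences (none here) and take |d_i|.
|d| = [1, 8, 5, 3, 1, 6]
Step 2: Midrank |d_i| (ties get averaged ranks).
ranks: |1|->1.5, |8|->6, |5|->4, |3|->3, |1|->1.5, |6|->5
Step 3: Attach original signs; sum ranks with positive sign and with negative sign.
W+ = 6 + 4 + 1.5 + 5 = 16.5
W- = 1.5 + 3 = 4.5
(Check: W+ + W- = 21 should equal n(n+1)/2 = 21.)
Step 4: Test statistic W = min(W+, W-) = 4.5.
Step 5: Ties in |d|, so use the tie-corrected normal approximation.
        E[W] = n(n+1)/4 = 6*7/4 = 10.5.
        Tie groups: |d|=1 (t=2); sum(t^3 - t) = 6.
        Var[W] = n(n+1)(2n+1)/24 - sum(t^3-t)/48 = 546/24 - 6/48 = 22.625.
        z = (W - E[W]) / sqrt(Var[W]) = (4.5 - 10.5) / 4.7566 = -1.2614.
        Two-sided p = 2*Phi(z) = 0.207160.
Step 6: alpha = 0.05. fail to reject H0.

W+ = 16.5, W- = 4.5, W = min = 4.5, p = 0.207160, fail to reject H0.


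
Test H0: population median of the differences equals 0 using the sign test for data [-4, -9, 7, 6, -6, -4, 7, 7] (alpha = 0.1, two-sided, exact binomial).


Step 1: Discard zero differences. Original n = 8; n_eff = number of nonzero differences = 8.
Nonzero differences (with sign): -4, -9, +7, +6, -6, -4, +7, +7
Step 2: Count signs: positive = 4, negative = 4.
Step 3: Under H0: P(positive) = 0.5, so the number of positives S ~ Bin(8, 0.5).
Step 4: Two-sided exact p-value = sum of Bin(8,0.5) probabilities at or below the observed probability = 1.000000.
Step 5: alpha = 0.1. fail to reject H0.

n_eff = 8, pos = 4, neg = 4, p = 1.000000, fail to reject H0.


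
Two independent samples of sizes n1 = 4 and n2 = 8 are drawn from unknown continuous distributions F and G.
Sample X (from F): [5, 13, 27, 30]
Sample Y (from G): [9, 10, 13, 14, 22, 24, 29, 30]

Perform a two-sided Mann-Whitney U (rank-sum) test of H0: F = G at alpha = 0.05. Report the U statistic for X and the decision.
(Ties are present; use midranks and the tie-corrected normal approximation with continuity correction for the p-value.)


Step 1: Combine and sort all 12 observations; assign midranks.
sorted (value, group): (5,X), (9,Y), (10,Y), (13,X), (13,Y), (14,Y), (22,Y), (24,Y), (27,X), (29,Y), (30,X), (30,Y)
ranks: 5->1, 9->2, 10->3, 13->4.5, 13->4.5, 14->6, 22->7, 24->8, 27->9, 29->10, 30->11.5, 30->11.5
Step 2: Rank sum for X: R1 = 1 + 4.5 + 9 + 11.5 = 26.
Step 3: U_X = R1 - n1(n1+1)/2 = 26 - 4*5/2 = 26 - 10 = 16.
       U_Y = n1*n2 - U_X = 32 - 16 = 16.
Step 4: Ties are present, so use the tie-corrected normal approximation (with continuity correction) for the p-value.
Step 5: p-value = 1.000000; compare to alpha = 0.05. fail to reject H0.

U_X = 16, p = 1.000000, fail to reject H0 at alpha = 0.05.


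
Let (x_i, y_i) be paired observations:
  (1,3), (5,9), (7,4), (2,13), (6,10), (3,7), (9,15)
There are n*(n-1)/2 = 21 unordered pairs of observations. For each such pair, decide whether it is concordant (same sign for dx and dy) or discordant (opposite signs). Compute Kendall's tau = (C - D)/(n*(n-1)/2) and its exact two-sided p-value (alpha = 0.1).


Step 1: Enumerate the 21 unordered pairs (i,j) with i<j and classify each by sign(x_j-x_i) * sign(y_j-y_i).
  (1,2):dx=+4,dy=+6->C; (1,3):dx=+6,dy=+1->C; (1,4):dx=+1,dy=+10->C; (1,5):dx=+5,dy=+7->C
  (1,6):dx=+2,dy=+4->C; (1,7):dx=+8,dy=+12->C; (2,3):dx=+2,dy=-5->D; (2,4):dx=-3,dy=+4->D
  (2,5):dx=+1,dy=+1->C; (2,6):dx=-2,dy=-2->C; (2,7):dx=+4,dy=+6->C; (3,4):dx=-5,dy=+9->D
  (3,5):dx=-1,dy=+6->D; (3,6):dx=-4,dy=+3->D; (3,7):dx=+2,dy=+11->C; (4,5):dx=+4,dy=-3->D
  (4,6):dx=+1,dy=-6->D; (4,7):dx=+7,dy=+2->C; (5,6):dx=-3,dy=-3->C; (5,7):dx=+3,dy=+5->C
  (6,7):dx=+6,dy=+8->C
Step 2: C = 14, D = 7, total pairs = 21.
Step 3: tau = (C - D)/(n(n-1)/2) = (14 - 7)/21 = 0.333333.
Step 4: Exact two-sided p-value (enumerate n! = 5040 permutations of y under H0): p = 0.381349.
Step 5: alpha = 0.1. fail to reject H0.

tau_b = 0.3333 (C=14, D=7), p = 0.381349, fail to reject H0.


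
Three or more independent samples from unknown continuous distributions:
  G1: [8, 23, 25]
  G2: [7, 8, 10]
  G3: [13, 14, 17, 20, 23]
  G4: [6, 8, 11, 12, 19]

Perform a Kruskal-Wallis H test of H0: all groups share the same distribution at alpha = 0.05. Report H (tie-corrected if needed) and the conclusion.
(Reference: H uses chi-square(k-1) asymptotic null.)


Step 1: Combine all N = 16 observations and assign midranks.
sorted (value, group, rank): (6,G4,1), (7,G2,2), (8,G1,4), (8,G2,4), (8,G4,4), (10,G2,6), (11,G4,7), (12,G4,8), (13,G3,9), (14,G3,10), (17,G3,11), (19,G4,12), (20,G3,13), (23,G1,14.5), (23,G3,14.5), (25,G1,16)
Step 2: Sum ranks within each group.
R_1 = 34.5 (n_1 = 3)
R_2 = 12 (n_2 = 3)
R_3 = 57.5 (n_3 = 5)
R_4 = 32 (n_4 = 5)
Step 3: H = 12/(N(N+1)) * sum(R_i^2/n_i) - 3(N+1)
     = 12/(16*17) * (34.5^2/3 + 12^2/3 + 57.5^2/5 + 32^2/5) - 3*17
     = 0.044118 * 1310.8 - 51
     = 6.829412.
Step 4: Ties present; correction factor C = 1 - 30/(16^3 - 16) = 0.992647. Corrected H = 6.829412 / 0.992647 = 6.880000.
Step 5: Under H0, H ~ chi^2(3); p-value = 0.075823.
Step 6: alpha = 0.05. fail to reject H0.

H = 6.8800, df = 3, p = 0.075823, fail to reject H0.


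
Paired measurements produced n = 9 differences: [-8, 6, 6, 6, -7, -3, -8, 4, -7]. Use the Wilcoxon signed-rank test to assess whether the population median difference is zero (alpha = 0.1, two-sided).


Step 1: Drop any zero differences (none here) and take |d_i|.
|d| = [8, 6, 6, 6, 7, 3, 8, 4, 7]
Step 2: Midrank |d_i| (ties get averaged ranks).
ranks: |8|->8.5, |6|->4, |6|->4, |6|->4, |7|->6.5, |3|->1, |8|->8.5, |4|->2, |7|->6.5
Step 3: Attach original signs; sum ranks with positive sign and with negative sign.
W+ = 4 + 4 + 4 + 2 = 14
W- = 8.5 + 6.5 + 1 + 8.5 + 6.5 = 31
(Check: W+ + W- = 45 should equal n(n+1)/2 = 45.)
Step 4: Test statistic W = min(W+, W-) = 14.
Step 5: Ties in |d|, so use the tie-corrected normal approximation.
        E[W] = n(n+1)/4 = 9*10/4 = 22.5.
        Tie groups: |d|=6 (t=3), |d|=7 (t=2), |d|=8 (t=2); sum(t^3 - t) = 36.
        Var[W] = n(n+1)(2n+1)/24 - sum(t^3-t)/48 = 1710/24 - 36/48 = 70.5.
        z = (W - E[W]) / sqrt(Var[W]) = (14 - 22.5) / 8.3964 = -1.0123.
        Two-sided p = 2*Phi(z) = 0.311378.
Step 6: alpha = 0.1. fail to reject H0.

W+ = 14, W- = 31, W = min = 14, p = 0.311378, fail to reject H0.


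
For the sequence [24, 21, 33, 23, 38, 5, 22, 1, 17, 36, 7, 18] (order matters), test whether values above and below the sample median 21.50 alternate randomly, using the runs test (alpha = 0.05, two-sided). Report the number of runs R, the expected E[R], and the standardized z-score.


Step 1: Compute median = 21.50; label A = above, B = below.
Labels in order: ABAAABABBABB  (n_A = 6, n_B = 6)
Step 2: Count runs R = 8.
Step 3: Under H0 (random ordering), E[R] = 2*n_A*n_B/(n_A+n_B) + 1 = 2*6*6/12 + 1 = 7.0000.
        Var[R] = 2*n_A*n_B*(2*n_A*n_B - n_A - n_B) / ((n_A+n_B)^2 * (n_A+n_B-1)) = 4320/1584 = 2.7273.
        SD[R] = 1.6514.
Step 4: Continuity-corrected z = (R - 0.5 - E[R]) / SD[R] = (8 - 0.5 - 7.0000) / 1.6514 = 0.3028.
Step 5: Two-sided p-value via normal approximation = 2*(1 - Phi(|z|)) = 0.762069.
Step 6: alpha = 0.05. fail to reject H0.

R = 8, z = 0.3028, p = 0.762069, fail to reject H0.


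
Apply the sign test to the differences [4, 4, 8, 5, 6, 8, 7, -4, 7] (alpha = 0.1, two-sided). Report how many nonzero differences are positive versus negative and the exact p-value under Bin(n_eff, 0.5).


Step 1: Discard zero differences. Original n = 9; n_eff = number of nonzero differences = 9.
Nonzero differences (with sign): +4, +4, +8, +5, +6, +8, +7, -4, +7
Step 2: Count signs: positive = 8, negative = 1.
Step 3: Under H0: P(positive) = 0.5, so the number of positives S ~ Bin(9, 0.5).
Step 4: Two-sided exact p-value = sum of Bin(9,0.5) probabilities at or below the observed probability = 0.039062.
Step 5: alpha = 0.1. reject H0.

n_eff = 9, pos = 8, neg = 1, p = 0.039062, reject H0.


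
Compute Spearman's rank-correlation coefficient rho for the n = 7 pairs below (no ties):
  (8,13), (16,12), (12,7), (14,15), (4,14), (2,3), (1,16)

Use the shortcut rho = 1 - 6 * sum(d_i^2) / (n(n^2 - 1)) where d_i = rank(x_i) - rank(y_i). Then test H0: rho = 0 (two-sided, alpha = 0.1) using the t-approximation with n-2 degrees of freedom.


Step 1: Rank x and y separately (midranks; no ties here).
rank(x): 8->4, 16->7, 12->5, 14->6, 4->3, 2->2, 1->1
rank(y): 13->4, 12->3, 7->2, 15->6, 14->5, 3->1, 16->7
Step 2: d_i = R_x(i) - R_y(i); compute d_i^2.
  (4-4)^2=0, (7-3)^2=16, (5-2)^2=9, (6-6)^2=0, (3-5)^2=4, (2-1)^2=1, (1-7)^2=36
sum(d^2) = 66.
Step 3: rho = 1 - 6*66 / (7*(7^2 - 1)) = 1 - 396/336 = -0.178571.
Step 4: Under H0, t = rho * sqrt((n-2)/(1-rho^2)) = -0.4058 ~ t(5).
Step 5: Two-sided p-value from the t-distribution with 5 df = 0.701658.
Step 6: alpha = 0.1. fail to reject H0.

rho = -0.1786, p = 0.701658, fail to reject H0 at alpha = 0.1.


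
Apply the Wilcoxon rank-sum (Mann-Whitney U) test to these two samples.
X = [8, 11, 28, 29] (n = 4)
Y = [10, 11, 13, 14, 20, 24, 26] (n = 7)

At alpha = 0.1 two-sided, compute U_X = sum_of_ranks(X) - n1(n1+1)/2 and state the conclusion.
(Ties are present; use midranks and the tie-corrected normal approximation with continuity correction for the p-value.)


Step 1: Combine and sort all 11 observations; assign midranks.
sorted (value, group): (8,X), (10,Y), (11,X), (11,Y), (13,Y), (14,Y), (20,Y), (24,Y), (26,Y), (28,X), (29,X)
ranks: 8->1, 10->2, 11->3.5, 11->3.5, 13->5, 14->6, 20->7, 24->8, 26->9, 28->10, 29->11
Step 2: Rank sum for X: R1 = 1 + 3.5 + 10 + 11 = 25.5.
Step 3: U_X = R1 - n1(n1+1)/2 = 25.5 - 4*5/2 = 25.5 - 10 = 15.5.
       U_Y = n1*n2 - U_X = 28 - 15.5 = 12.5.
Step 4: Ties are present, so use the tie-corrected normal approximation (with continuity correction) for the p-value.
Step 5: p-value = 0.849769; compare to alpha = 0.1. fail to reject H0.

U_X = 15.5, p = 0.849769, fail to reject H0 at alpha = 0.1.


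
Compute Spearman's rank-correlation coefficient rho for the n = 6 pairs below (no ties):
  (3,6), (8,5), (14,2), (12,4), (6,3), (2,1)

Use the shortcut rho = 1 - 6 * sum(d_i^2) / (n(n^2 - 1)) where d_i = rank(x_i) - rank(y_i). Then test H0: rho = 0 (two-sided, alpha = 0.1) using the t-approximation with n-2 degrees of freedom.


Step 1: Rank x and y separately (midranks; no ties here).
rank(x): 3->2, 8->4, 14->6, 12->5, 6->3, 2->1
rank(y): 6->6, 5->5, 2->2, 4->4, 3->3, 1->1
Step 2: d_i = R_x(i) - R_y(i); compute d_i^2.
  (2-6)^2=16, (4-5)^2=1, (6-2)^2=16, (5-4)^2=1, (3-3)^2=0, (1-1)^2=0
sum(d^2) = 34.
Step 3: rho = 1 - 6*34 / (6*(6^2 - 1)) = 1 - 204/210 = 0.028571.
Step 4: Under H0, t = rho * sqrt((n-2)/(1-rho^2)) = 0.0572 ~ t(4).
Step 5: Two-sided p-value from the t-distribution with 4 df = 0.957155.
Step 6: alpha = 0.1. fail to reject H0.

rho = 0.0286, p = 0.957155, fail to reject H0 at alpha = 0.1.


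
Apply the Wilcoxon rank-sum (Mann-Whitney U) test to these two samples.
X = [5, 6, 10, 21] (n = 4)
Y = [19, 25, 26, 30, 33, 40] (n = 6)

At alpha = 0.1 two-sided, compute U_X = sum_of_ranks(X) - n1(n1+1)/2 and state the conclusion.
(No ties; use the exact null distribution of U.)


Step 1: Combine and sort all 10 observations; assign midranks.
sorted (value, group): (5,X), (6,X), (10,X), (19,Y), (21,X), (25,Y), (26,Y), (30,Y), (33,Y), (40,Y)
ranks: 5->1, 6->2, 10->3, 19->4, 21->5, 25->6, 26->7, 30->8, 33->9, 40->10
Step 2: Rank sum for X: R1 = 1 + 2 + 3 + 5 = 11.
Step 3: U_X = R1 - n1(n1+1)/2 = 11 - 4*5/2 = 11 - 10 = 1.
       U_Y = n1*n2 - U_X = 24 - 1 = 23.
Step 4: No ties, so the exact null distribution of U (based on enumerating the C(10,4) = 210 equally likely rank assignments) gives the two-sided p-value.
Step 5: p-value = 0.019048; compare to alpha = 0.1. reject H0.

U_X = 1, p = 0.019048, reject H0 at alpha = 0.1.


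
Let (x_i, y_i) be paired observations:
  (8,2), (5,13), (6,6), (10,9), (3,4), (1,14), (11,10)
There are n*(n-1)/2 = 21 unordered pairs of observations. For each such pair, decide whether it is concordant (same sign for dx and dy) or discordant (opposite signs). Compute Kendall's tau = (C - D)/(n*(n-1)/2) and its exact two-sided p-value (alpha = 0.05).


Step 1: Enumerate the 21 unordered pairs (i,j) with i<j and classify each by sign(x_j-x_i) * sign(y_j-y_i).
  (1,2):dx=-3,dy=+11->D; (1,3):dx=-2,dy=+4->D; (1,4):dx=+2,dy=+7->C; (1,5):dx=-5,dy=+2->D
  (1,6):dx=-7,dy=+12->D; (1,7):dx=+3,dy=+8->C; (2,3):dx=+1,dy=-7->D; (2,4):dx=+5,dy=-4->D
  (2,5):dx=-2,dy=-9->C; (2,6):dx=-4,dy=+1->D; (2,7):dx=+6,dy=-3->D; (3,4):dx=+4,dy=+3->C
  (3,5):dx=-3,dy=-2->C; (3,6):dx=-5,dy=+8->D; (3,7):dx=+5,dy=+4->C; (4,5):dx=-7,dy=-5->C
  (4,6):dx=-9,dy=+5->D; (4,7):dx=+1,dy=+1->C; (5,6):dx=-2,dy=+10->D; (5,7):dx=+8,dy=+6->C
  (6,7):dx=+10,dy=-4->D
Step 2: C = 9, D = 12, total pairs = 21.
Step 3: tau = (C - D)/(n(n-1)/2) = (9 - 12)/21 = -0.142857.
Step 4: Exact two-sided p-value (enumerate n! = 5040 permutations of y under H0): p = 0.772619.
Step 5: alpha = 0.05. fail to reject H0.

tau_b = -0.1429 (C=9, D=12), p = 0.772619, fail to reject H0.


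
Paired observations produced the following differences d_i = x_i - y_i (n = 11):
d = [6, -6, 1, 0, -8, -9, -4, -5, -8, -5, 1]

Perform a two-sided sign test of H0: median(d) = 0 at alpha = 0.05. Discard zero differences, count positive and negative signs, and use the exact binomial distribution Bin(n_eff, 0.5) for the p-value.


Step 1: Discard zero differences. Original n = 11; n_eff = number of nonzero differences = 10.
Nonzero differences (with sign): +6, -6, +1, -8, -9, -4, -5, -8, -5, +1
Step 2: Count signs: positive = 3, negative = 7.
Step 3: Under H0: P(positive) = 0.5, so the number of positives S ~ Bin(10, 0.5).
Step 4: Two-sided exact p-value = sum of Bin(10,0.5) probabilities at or below the observed probability = 0.343750.
Step 5: alpha = 0.05. fail to reject H0.

n_eff = 10, pos = 3, neg = 7, p = 0.343750, fail to reject H0.


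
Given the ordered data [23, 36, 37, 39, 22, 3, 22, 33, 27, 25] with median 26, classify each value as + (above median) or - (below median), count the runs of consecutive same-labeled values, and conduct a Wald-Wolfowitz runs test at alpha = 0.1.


Step 1: Compute median = 26; label A = above, B = below.
Labels in order: BAAABBBAAB  (n_A = 5, n_B = 5)
Step 2: Count runs R = 5.
Step 3: Under H0 (random ordering), E[R] = 2*n_A*n_B/(n_A+n_B) + 1 = 2*5*5/10 + 1 = 6.0000.
        Var[R] = 2*n_A*n_B*(2*n_A*n_B - n_A - n_B) / ((n_A+n_B)^2 * (n_A+n_B-1)) = 2000/900 = 2.2222.
        SD[R] = 1.4907.
Step 4: Continuity-corrected z = (R + 0.5 - E[R]) / SD[R] = (5 + 0.5 - 6.0000) / 1.4907 = -0.3354.
Step 5: Two-sided p-value via normal approximation = 2*(1 - Phi(|z|)) = 0.737316.
Step 6: alpha = 0.1. fail to reject H0.

R = 5, z = -0.3354, p = 0.737316, fail to reject H0.
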